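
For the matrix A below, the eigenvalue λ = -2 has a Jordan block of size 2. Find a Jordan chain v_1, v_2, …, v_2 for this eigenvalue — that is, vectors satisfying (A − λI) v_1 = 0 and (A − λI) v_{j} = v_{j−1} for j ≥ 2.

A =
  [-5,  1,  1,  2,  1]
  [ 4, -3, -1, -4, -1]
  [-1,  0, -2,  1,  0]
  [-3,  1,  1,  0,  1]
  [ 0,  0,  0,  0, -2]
A Jordan chain for λ = -2 of length 2:
v_1 = (0, 1, -1, 0, 0)ᵀ
v_2 = (1, 3, 0, 0, 0)ᵀ

Let N = A − (-2)·I. We want v_2 with N^2 v_2 = 0 but N^1 v_2 ≠ 0; then v_{j-1} := N · v_j for j = 2, …, 2.

Pick v_2 = (1, 3, 0, 0, 0)ᵀ.
Then v_1 = N · v_2 = (0, 1, -1, 0, 0)ᵀ.

Sanity check: (A − (-2)·I) v_1 = (0, 0, 0, 0, 0)ᵀ = 0. ✓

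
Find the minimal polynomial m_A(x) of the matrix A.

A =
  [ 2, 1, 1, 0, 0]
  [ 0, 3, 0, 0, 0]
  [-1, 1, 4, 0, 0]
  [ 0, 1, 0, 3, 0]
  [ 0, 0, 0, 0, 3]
x^2 - 6*x + 9

The characteristic polynomial is χ_A(x) = (x - 3)^5, so the eigenvalues are known. The minimal polynomial is
  m_A(x) = Π_λ (x − λ)^{k_λ}
where k_λ is the size of the *largest* Jordan block for λ (equivalently, the smallest k with (A − λI)^k v = 0 for every generalised eigenvector v of λ).

  λ = 3: largest Jordan block has size 2, contributing (x − 3)^2

So m_A(x) = (x - 3)^2 = x^2 - 6*x + 9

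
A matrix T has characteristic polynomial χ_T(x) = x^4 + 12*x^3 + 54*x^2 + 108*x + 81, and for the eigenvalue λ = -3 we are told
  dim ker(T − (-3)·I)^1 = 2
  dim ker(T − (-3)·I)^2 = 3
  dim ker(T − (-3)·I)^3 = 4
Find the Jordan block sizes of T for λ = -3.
Block sizes for λ = -3: [3, 1]

From the dimensions of kernels of powers, the number of Jordan blocks of size at least j is d_j − d_{j−1} where d_j = dim ker(N^j) (with d_0 = 0). Computing the differences gives [2, 1, 1].
The number of blocks of size exactly k is (#blocks of size ≥ k) − (#blocks of size ≥ k + 1), so the partition is: 1 block(s) of size 1, 1 block(s) of size 3.
In nonincreasing order the block sizes are [3, 1].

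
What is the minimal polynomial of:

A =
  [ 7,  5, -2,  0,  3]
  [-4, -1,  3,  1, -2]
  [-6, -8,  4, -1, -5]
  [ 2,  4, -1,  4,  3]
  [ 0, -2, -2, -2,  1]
x^3 - 9*x^2 + 27*x - 27

The characteristic polynomial is χ_A(x) = (x - 3)^5, so the eigenvalues are known. The minimal polynomial is
  m_A(x) = Π_λ (x − λ)^{k_λ}
where k_λ is the size of the *largest* Jordan block for λ (equivalently, the smallest k with (A − λI)^k v = 0 for every generalised eigenvector v of λ).

  λ = 3: largest Jordan block has size 3, contributing (x − 3)^3

So m_A(x) = (x - 3)^3 = x^3 - 9*x^2 + 27*x - 27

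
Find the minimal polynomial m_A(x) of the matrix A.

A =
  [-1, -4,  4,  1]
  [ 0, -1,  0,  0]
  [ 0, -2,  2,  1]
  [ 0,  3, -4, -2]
x^4 + 2*x^3 + x^2

The characteristic polynomial is χ_A(x) = x^2*(x + 1)^2, so the eigenvalues are known. The minimal polynomial is
  m_A(x) = Π_λ (x − λ)^{k_λ}
where k_λ is the size of the *largest* Jordan block for λ (equivalently, the smallest k with (A − λI)^k v = 0 for every generalised eigenvector v of λ).

  λ = -1: largest Jordan block has size 2, contributing (x + 1)^2
  λ = 0: largest Jordan block has size 2, contributing (x − 0)^2

So m_A(x) = x^2*(x + 1)^2 = x^4 + 2*x^3 + x^2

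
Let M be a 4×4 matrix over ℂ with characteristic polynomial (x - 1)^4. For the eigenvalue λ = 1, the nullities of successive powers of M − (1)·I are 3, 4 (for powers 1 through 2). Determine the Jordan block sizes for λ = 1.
Block sizes for λ = 1: [2, 1, 1]

From the dimensions of kernels of powers, the number of Jordan blocks of size at least j is d_j − d_{j−1} where d_j = dim ker(N^j) (with d_0 = 0). Computing the differences gives [3, 1].
The number of blocks of size exactly k is (#blocks of size ≥ k) − (#blocks of size ≥ k + 1), so the partition is: 2 block(s) of size 1, 1 block(s) of size 2.
In nonincreasing order the block sizes are [2, 1, 1].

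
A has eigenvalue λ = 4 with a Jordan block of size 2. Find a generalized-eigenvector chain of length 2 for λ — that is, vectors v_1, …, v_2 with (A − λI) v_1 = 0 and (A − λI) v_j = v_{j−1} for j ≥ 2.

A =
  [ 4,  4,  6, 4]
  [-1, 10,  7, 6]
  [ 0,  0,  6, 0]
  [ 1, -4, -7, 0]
A Jordan chain for λ = 4 of length 2:
v_1 = (0, -1, 0, 1)ᵀ
v_2 = (1, 0, 0, 0)ᵀ

Let N = A − (4)·I. We want v_2 with N^2 v_2 = 0 but N^1 v_2 ≠ 0; then v_{j-1} := N · v_j for j = 2, …, 2.

Pick v_2 = (1, 0, 0, 0)ᵀ.
Then v_1 = N · v_2 = (0, -1, 0, 1)ᵀ.

Sanity check: (A − (4)·I) v_1 = (0, 0, 0, 0)ᵀ = 0. ✓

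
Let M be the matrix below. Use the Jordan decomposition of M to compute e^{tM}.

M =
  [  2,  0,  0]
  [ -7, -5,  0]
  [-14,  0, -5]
e^{tM} =
  [exp(2*t), 0, 0]
  [-exp(2*t) + exp(-5*t), exp(-5*t), 0]
  [-2*exp(2*t) + 2*exp(-5*t), 0, exp(-5*t)]

Strategy: write M = P · J · P⁻¹ where J is a Jordan canonical form, so e^{tM} = P · e^{tJ} · P⁻¹, and e^{tJ} can be computed block-by-block.

M has Jordan form
J =
  [-5,  0, 0]
  [ 0, -5, 0]
  [ 0,  0, 2]
(up to reordering of blocks).

Per-block formulas:
  For a 1×1 block at λ = -5: exp(t · [-5]) = [e^(-5t)].
  For a 1×1 block at λ = 2: exp(t · [2]) = [e^(2t)].

After assembling e^{tJ} and conjugating by P, we get:

e^{tM} =
  [exp(2*t), 0, 0]
  [-exp(2*t) + exp(-5*t), exp(-5*t), 0]
  [-2*exp(2*t) + 2*exp(-5*t), 0, exp(-5*t)]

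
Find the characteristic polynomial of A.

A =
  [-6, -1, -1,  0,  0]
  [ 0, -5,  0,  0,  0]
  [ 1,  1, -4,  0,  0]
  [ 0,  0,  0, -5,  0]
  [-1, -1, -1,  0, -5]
x^5 + 25*x^4 + 250*x^3 + 1250*x^2 + 3125*x + 3125

Expanding det(x·I − A) (e.g. by cofactor expansion or by noting that A is similar to its Jordan form J, which has the same characteristic polynomial as A) gives
  χ_A(x) = x^5 + 25*x^4 + 250*x^3 + 1250*x^2 + 3125*x + 3125
which factors as (x + 5)^5. The eigenvalues (with algebraic multiplicities) are λ = -5 with multiplicity 5.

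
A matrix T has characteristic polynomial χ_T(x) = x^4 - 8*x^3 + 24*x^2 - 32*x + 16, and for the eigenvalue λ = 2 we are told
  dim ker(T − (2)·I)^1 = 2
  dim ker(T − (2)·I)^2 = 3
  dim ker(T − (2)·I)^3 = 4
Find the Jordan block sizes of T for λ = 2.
Block sizes for λ = 2: [3, 1]

From the dimensions of kernels of powers, the number of Jordan blocks of size at least j is d_j − d_{j−1} where d_j = dim ker(N^j) (with d_0 = 0). Computing the differences gives [2, 1, 1].
The number of blocks of size exactly k is (#blocks of size ≥ k) − (#blocks of size ≥ k + 1), so the partition is: 1 block(s) of size 1, 1 block(s) of size 3.
In nonincreasing order the block sizes are [3, 1].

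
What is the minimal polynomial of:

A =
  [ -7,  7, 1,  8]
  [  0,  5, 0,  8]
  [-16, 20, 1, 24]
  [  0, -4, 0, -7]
x^3 + 5*x^2 + 3*x - 9

The characteristic polynomial is χ_A(x) = (x - 1)*(x + 3)^3, so the eigenvalues are known. The minimal polynomial is
  m_A(x) = Π_λ (x − λ)^{k_λ}
where k_λ is the size of the *largest* Jordan block for λ (equivalently, the smallest k with (A − λI)^k v = 0 for every generalised eigenvector v of λ).

  λ = -3: largest Jordan block has size 2, contributing (x + 3)^2
  λ = 1: largest Jordan block has size 1, contributing (x − 1)

So m_A(x) = (x - 1)*(x + 3)^2 = x^3 + 5*x^2 + 3*x - 9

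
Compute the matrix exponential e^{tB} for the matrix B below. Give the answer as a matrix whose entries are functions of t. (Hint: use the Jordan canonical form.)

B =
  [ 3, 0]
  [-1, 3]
e^{tB} =
  [exp(3*t), 0]
  [-t*exp(3*t), exp(3*t)]

Strategy: write B = P · J · P⁻¹ where J is a Jordan canonical form, so e^{tB} = P · e^{tJ} · P⁻¹, and e^{tJ} can be computed block-by-block.

B has Jordan form
J =
  [3, 1]
  [0, 3]
(up to reordering of blocks).

Per-block formulas:
  For a 2×2 Jordan block J_2(3): exp(t · J_2(3)) = e^(3t)·(I + t·N), where N is the 2×2 nilpotent shift.

After assembling e^{tJ} and conjugating by P, we get:

e^{tB} =
  [exp(3*t), 0]
  [-t*exp(3*t), exp(3*t)]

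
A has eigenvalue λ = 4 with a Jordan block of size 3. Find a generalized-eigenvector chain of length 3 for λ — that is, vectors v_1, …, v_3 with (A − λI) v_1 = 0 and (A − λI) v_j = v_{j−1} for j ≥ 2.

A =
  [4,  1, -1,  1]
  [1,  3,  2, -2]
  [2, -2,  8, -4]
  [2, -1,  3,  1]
A Jordan chain for λ = 4 of length 3:
v_1 = (1, -1, -2, -1)ᵀ
v_2 = (0, 1, 2, 2)ᵀ
v_3 = (1, 0, 0, 0)ᵀ

Let N = A − (4)·I. We want v_3 with N^3 v_3 = 0 but N^2 v_3 ≠ 0; then v_{j-1} := N · v_j for j = 3, …, 2.

Pick v_3 = (1, 0, 0, 0)ᵀ.
Then v_2 = N · v_3 = (0, 1, 2, 2)ᵀ.
Then v_1 = N · v_2 = (1, -1, -2, -1)ᵀ.

Sanity check: (A − (4)·I) v_1 = (0, 0, 0, 0)ᵀ = 0. ✓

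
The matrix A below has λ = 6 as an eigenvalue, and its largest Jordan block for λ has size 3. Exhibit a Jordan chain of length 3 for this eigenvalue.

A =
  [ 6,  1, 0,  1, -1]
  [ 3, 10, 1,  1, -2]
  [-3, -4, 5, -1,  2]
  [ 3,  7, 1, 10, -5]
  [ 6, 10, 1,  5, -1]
A Jordan chain for λ = 6 of length 3:
v_1 = (1, 2, -2, 5, 7)ᵀ
v_2 = (1, 4, -4, 7, 10)ᵀ
v_3 = (0, 1, 0, 0, 0)ᵀ

Let N = A − (6)·I. We want v_3 with N^3 v_3 = 0 but N^2 v_3 ≠ 0; then v_{j-1} := N · v_j for j = 3, …, 2.

Pick v_3 = (0, 1, 0, 0, 0)ᵀ.
Then v_2 = N · v_3 = (1, 4, -4, 7, 10)ᵀ.
Then v_1 = N · v_2 = (1, 2, -2, 5, 7)ᵀ.

Sanity check: (A − (6)·I) v_1 = (0, 0, 0, 0, 0)ᵀ = 0. ✓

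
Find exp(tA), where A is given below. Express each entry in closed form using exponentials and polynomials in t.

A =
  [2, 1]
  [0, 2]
e^{tA} =
  [exp(2*t), t*exp(2*t)]
  [0, exp(2*t)]

Strategy: write A = P · J · P⁻¹ where J is a Jordan canonical form, so e^{tA} = P · e^{tJ} · P⁻¹, and e^{tJ} can be computed block-by-block.

A has Jordan form
J =
  [2, 1]
  [0, 2]
(up to reordering of blocks).

Per-block formulas:
  For a 2×2 Jordan block J_2(2): exp(t · J_2(2)) = e^(2t)·(I + t·N), where N is the 2×2 nilpotent shift.

After assembling e^{tJ} and conjugating by P, we get:

e^{tA} =
  [exp(2*t), t*exp(2*t)]
  [0, exp(2*t)]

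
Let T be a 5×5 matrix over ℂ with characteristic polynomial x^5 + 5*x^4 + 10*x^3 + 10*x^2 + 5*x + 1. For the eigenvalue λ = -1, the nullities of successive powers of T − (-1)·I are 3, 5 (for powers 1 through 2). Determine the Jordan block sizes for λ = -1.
Block sizes for λ = -1: [2, 2, 1]

From the dimensions of kernels of powers, the number of Jordan blocks of size at least j is d_j − d_{j−1} where d_j = dim ker(N^j) (with d_0 = 0). Computing the differences gives [3, 2].
The number of blocks of size exactly k is (#blocks of size ≥ k) − (#blocks of size ≥ k + 1), so the partition is: 1 block(s) of size 1, 2 block(s) of size 2.
In nonincreasing order the block sizes are [2, 2, 1].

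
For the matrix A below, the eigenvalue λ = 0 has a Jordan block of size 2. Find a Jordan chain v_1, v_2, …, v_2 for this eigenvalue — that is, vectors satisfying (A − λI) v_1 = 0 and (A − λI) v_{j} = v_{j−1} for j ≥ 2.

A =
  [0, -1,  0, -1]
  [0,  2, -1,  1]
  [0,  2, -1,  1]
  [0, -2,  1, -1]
A Jordan chain for λ = 0 of length 2:
v_1 = (-1, 2, 2, -2)ᵀ
v_2 = (0, 1, 0, 0)ᵀ

Let N = A − (0)·I. We want v_2 with N^2 v_2 = 0 but N^1 v_2 ≠ 0; then v_{j-1} := N · v_j for j = 2, …, 2.

Pick v_2 = (0, 1, 0, 0)ᵀ.
Then v_1 = N · v_2 = (-1, 2, 2, -2)ᵀ.

Sanity check: (A − (0)·I) v_1 = (0, 0, 0, 0)ᵀ = 0. ✓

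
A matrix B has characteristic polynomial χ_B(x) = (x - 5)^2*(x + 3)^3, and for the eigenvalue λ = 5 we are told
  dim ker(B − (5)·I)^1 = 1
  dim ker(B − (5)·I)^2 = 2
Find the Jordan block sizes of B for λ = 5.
Block sizes for λ = 5: [2]

From the dimensions of kernels of powers, the number of Jordan blocks of size at least j is d_j − d_{j−1} where d_j = dim ker(N^j) (with d_0 = 0). Computing the differences gives [1, 1].
The number of blocks of size exactly k is (#blocks of size ≥ k) − (#blocks of size ≥ k + 1), so the partition is: 1 block(s) of size 2.
In nonincreasing order the block sizes are [2].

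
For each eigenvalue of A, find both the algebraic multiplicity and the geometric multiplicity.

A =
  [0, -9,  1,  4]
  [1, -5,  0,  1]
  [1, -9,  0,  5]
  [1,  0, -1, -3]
λ = -2: alg = 4, geom = 2

Step 1 — factor the characteristic polynomial to read off the algebraic multiplicities:
  χ_A(x) = (x + 2)^4

Step 2 — compute geometric multiplicities via the rank-nullity identity g(λ) = n − rank(A − λI):
  rank(A − (-2)·I) = 2, so dim ker(A − (-2)·I) = n − 2 = 2

Summary:
  λ = -2: algebraic multiplicity = 4, geometric multiplicity = 2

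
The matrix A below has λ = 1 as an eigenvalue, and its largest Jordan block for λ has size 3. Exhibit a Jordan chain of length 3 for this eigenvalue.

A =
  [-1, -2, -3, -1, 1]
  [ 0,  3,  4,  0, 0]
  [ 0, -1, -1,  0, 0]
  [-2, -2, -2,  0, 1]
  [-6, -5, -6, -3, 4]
A Jordan chain for λ = 1 of length 3:
v_1 = (0, 0, 0, -1, -1)ᵀ
v_2 = (-2, 2, -1, -2, -5)ᵀ
v_3 = (0, 1, 0, 0, 0)ᵀ

Let N = A − (1)·I. We want v_3 with N^3 v_3 = 0 but N^2 v_3 ≠ 0; then v_{j-1} := N · v_j for j = 3, …, 2.

Pick v_3 = (0, 1, 0, 0, 0)ᵀ.
Then v_2 = N · v_3 = (-2, 2, -1, -2, -5)ᵀ.
Then v_1 = N · v_2 = (0, 0, 0, -1, -1)ᵀ.

Sanity check: (A − (1)·I) v_1 = (0, 0, 0, 0, 0)ᵀ = 0. ✓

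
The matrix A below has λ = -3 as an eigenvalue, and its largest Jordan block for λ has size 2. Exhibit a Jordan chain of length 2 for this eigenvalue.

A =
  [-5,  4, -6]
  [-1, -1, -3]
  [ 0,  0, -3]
A Jordan chain for λ = -3 of length 2:
v_1 = (-2, -1, 0)ᵀ
v_2 = (1, 0, 0)ᵀ

Let N = A − (-3)·I. We want v_2 with N^2 v_2 = 0 but N^1 v_2 ≠ 0; then v_{j-1} := N · v_j for j = 2, …, 2.

Pick v_2 = (1, 0, 0)ᵀ.
Then v_1 = N · v_2 = (-2, -1, 0)ᵀ.

Sanity check: (A − (-3)·I) v_1 = (0, 0, 0)ᵀ = 0. ✓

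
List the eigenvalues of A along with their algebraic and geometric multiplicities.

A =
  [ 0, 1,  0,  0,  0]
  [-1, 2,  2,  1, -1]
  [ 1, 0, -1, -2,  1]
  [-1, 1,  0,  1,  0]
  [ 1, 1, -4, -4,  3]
λ = 1: alg = 5, geom = 2

Step 1 — factor the characteristic polynomial to read off the algebraic multiplicities:
  χ_A(x) = (x - 1)^5

Step 2 — compute geometric multiplicities via the rank-nullity identity g(λ) = n − rank(A − λI):
  rank(A − (1)·I) = 3, so dim ker(A − (1)·I) = n − 3 = 2

Summary:
  λ = 1: algebraic multiplicity = 5, geometric multiplicity = 2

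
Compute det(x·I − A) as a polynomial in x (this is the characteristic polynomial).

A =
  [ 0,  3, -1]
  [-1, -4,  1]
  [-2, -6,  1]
x^3 + 3*x^2 + 3*x + 1

Expanding det(x·I − A) (e.g. by cofactor expansion or by noting that A is similar to its Jordan form J, which has the same characteristic polynomial as A) gives
  χ_A(x) = x^3 + 3*x^2 + 3*x + 1
which factors as (x + 1)^3. The eigenvalues (with algebraic multiplicities) are λ = -1 with multiplicity 3.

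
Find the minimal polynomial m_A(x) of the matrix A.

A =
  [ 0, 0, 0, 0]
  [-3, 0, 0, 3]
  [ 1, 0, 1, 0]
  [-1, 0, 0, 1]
x^2 - x

The characteristic polynomial is χ_A(x) = x^2*(x - 1)^2, so the eigenvalues are known. The minimal polynomial is
  m_A(x) = Π_λ (x − λ)^{k_λ}
where k_λ is the size of the *largest* Jordan block for λ (equivalently, the smallest k with (A − λI)^k v = 0 for every generalised eigenvector v of λ).

  λ = 0: largest Jordan block has size 1, contributing (x − 0)
  λ = 1: largest Jordan block has size 1, contributing (x − 1)

So m_A(x) = x*(x - 1) = x^2 - x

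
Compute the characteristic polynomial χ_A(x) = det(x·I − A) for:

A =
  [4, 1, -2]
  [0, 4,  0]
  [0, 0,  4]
x^3 - 12*x^2 + 48*x - 64

Expanding det(x·I − A) (e.g. by cofactor expansion or by noting that A is similar to its Jordan form J, which has the same characteristic polynomial as A) gives
  χ_A(x) = x^3 - 12*x^2 + 48*x - 64
which factors as (x - 4)^3. The eigenvalues (with algebraic multiplicities) are λ = 4 with multiplicity 3.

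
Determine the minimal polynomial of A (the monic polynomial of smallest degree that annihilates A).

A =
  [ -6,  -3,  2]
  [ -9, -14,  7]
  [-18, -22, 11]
x^3 + 9*x^2 + 27*x + 27

The characteristic polynomial is χ_A(x) = (x + 3)^3, so the eigenvalues are known. The minimal polynomial is
  m_A(x) = Π_λ (x − λ)^{k_λ}
where k_λ is the size of the *largest* Jordan block for λ (equivalently, the smallest k with (A − λI)^k v = 0 for every generalised eigenvector v of λ).

  λ = -3: largest Jordan block has size 3, contributing (x + 3)^3

So m_A(x) = (x + 3)^3 = x^3 + 9*x^2 + 27*x + 27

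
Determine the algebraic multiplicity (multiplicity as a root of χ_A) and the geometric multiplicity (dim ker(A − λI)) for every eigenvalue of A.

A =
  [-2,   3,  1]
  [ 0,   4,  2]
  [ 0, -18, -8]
λ = -2: alg = 3, geom = 2

Step 1 — factor the characteristic polynomial to read off the algebraic multiplicities:
  χ_A(x) = (x + 2)^3

Step 2 — compute geometric multiplicities via the rank-nullity identity g(λ) = n − rank(A − λI):
  rank(A − (-2)·I) = 1, so dim ker(A − (-2)·I) = n − 1 = 2

Summary:
  λ = -2: algebraic multiplicity = 3, geometric multiplicity = 2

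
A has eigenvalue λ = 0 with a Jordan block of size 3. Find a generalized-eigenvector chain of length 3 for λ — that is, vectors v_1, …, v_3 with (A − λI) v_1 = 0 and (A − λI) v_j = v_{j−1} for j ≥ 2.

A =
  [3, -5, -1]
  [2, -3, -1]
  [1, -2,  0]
A Jordan chain for λ = 0 of length 3:
v_1 = (-2, -1, -1)ᵀ
v_2 = (3, 2, 1)ᵀ
v_3 = (1, 0, 0)ᵀ

Let N = A − (0)·I. We want v_3 with N^3 v_3 = 0 but N^2 v_3 ≠ 0; then v_{j-1} := N · v_j for j = 3, …, 2.

Pick v_3 = (1, 0, 0)ᵀ.
Then v_2 = N · v_3 = (3, 2, 1)ᵀ.
Then v_1 = N · v_2 = (-2, -1, -1)ᵀ.

Sanity check: (A − (0)·I) v_1 = (0, 0, 0)ᵀ = 0. ✓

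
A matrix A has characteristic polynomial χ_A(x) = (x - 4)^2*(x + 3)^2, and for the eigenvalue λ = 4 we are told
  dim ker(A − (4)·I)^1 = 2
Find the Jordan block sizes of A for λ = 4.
Block sizes for λ = 4: [1, 1]

From the dimensions of kernels of powers, the number of Jordan blocks of size at least j is d_j − d_{j−1} where d_j = dim ker(N^j) (with d_0 = 0). Computing the differences gives [2].
The number of blocks of size exactly k is (#blocks of size ≥ k) − (#blocks of size ≥ k + 1), so the partition is: 2 block(s) of size 1.
In nonincreasing order the block sizes are [1, 1].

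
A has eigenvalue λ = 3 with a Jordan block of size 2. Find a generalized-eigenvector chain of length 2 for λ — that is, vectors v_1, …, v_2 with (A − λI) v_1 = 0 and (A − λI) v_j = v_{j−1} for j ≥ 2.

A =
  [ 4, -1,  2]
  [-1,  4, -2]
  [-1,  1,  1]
A Jordan chain for λ = 3 of length 2:
v_1 = (1, -1, -1)ᵀ
v_2 = (1, 0, 0)ᵀ

Let N = A − (3)·I. We want v_2 with N^2 v_2 = 0 but N^1 v_2 ≠ 0; then v_{j-1} := N · v_j for j = 2, …, 2.

Pick v_2 = (1, 0, 0)ᵀ.
Then v_1 = N · v_2 = (1, -1, -1)ᵀ.

Sanity check: (A − (3)·I) v_1 = (0, 0, 0)ᵀ = 0. ✓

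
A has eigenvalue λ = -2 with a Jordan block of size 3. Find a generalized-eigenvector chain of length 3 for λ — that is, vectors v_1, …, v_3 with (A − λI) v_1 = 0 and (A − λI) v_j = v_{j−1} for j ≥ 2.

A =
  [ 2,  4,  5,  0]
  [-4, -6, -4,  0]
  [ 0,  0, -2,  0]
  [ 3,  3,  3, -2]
A Jordan chain for λ = -2 of length 3:
v_1 = (4, -4, 0, 3)ᵀ
v_2 = (5, -4, 0, 3)ᵀ
v_3 = (0, 0, 1, 0)ᵀ

Let N = A − (-2)·I. We want v_3 with N^3 v_3 = 0 but N^2 v_3 ≠ 0; then v_{j-1} := N · v_j for j = 3, …, 2.

Pick v_3 = (0, 0, 1, 0)ᵀ.
Then v_2 = N · v_3 = (5, -4, 0, 3)ᵀ.
Then v_1 = N · v_2 = (4, -4, 0, 3)ᵀ.

Sanity check: (A − (-2)·I) v_1 = (0, 0, 0, 0)ᵀ = 0. ✓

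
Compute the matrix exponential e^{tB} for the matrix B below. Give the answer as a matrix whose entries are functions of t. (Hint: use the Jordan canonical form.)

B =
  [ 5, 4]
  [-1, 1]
e^{tB} =
  [2*t*exp(3*t) + exp(3*t), 4*t*exp(3*t)]
  [-t*exp(3*t), -2*t*exp(3*t) + exp(3*t)]

Strategy: write B = P · J · P⁻¹ where J is a Jordan canonical form, so e^{tB} = P · e^{tJ} · P⁻¹, and e^{tJ} can be computed block-by-block.

B has Jordan form
J =
  [3, 1]
  [0, 3]
(up to reordering of blocks).

Per-block formulas:
  For a 2×2 Jordan block J_2(3): exp(t · J_2(3)) = e^(3t)·(I + t·N), where N is the 2×2 nilpotent shift.

After assembling e^{tJ} and conjugating by P, we get:

e^{tB} =
  [2*t*exp(3*t) + exp(3*t), 4*t*exp(3*t)]
  [-t*exp(3*t), -2*t*exp(3*t) + exp(3*t)]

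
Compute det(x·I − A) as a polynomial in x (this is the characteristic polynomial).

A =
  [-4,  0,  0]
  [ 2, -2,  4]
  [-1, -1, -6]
x^3 + 12*x^2 + 48*x + 64

Expanding det(x·I − A) (e.g. by cofactor expansion or by noting that A is similar to its Jordan form J, which has the same characteristic polynomial as A) gives
  χ_A(x) = x^3 + 12*x^2 + 48*x + 64
which factors as (x + 4)^3. The eigenvalues (with algebraic multiplicities) are λ = -4 with multiplicity 3.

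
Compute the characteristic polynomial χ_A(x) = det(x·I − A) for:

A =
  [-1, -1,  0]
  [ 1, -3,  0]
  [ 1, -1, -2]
x^3 + 6*x^2 + 12*x + 8

Expanding det(x·I − A) (e.g. by cofactor expansion or by noting that A is similar to its Jordan form J, which has the same characteristic polynomial as A) gives
  χ_A(x) = x^3 + 6*x^2 + 12*x + 8
which factors as (x + 2)^3. The eigenvalues (with algebraic multiplicities) are λ = -2 with multiplicity 3.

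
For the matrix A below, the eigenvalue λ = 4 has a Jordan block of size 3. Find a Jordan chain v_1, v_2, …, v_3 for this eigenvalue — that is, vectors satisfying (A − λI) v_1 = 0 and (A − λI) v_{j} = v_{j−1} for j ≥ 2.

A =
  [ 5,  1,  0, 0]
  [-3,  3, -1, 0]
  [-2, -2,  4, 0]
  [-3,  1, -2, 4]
A Jordan chain for λ = 4 of length 3:
v_1 = (-2, 2, 4, -2)ᵀ
v_2 = (1, -3, -2, -3)ᵀ
v_3 = (1, 0, 0, 0)ᵀ

Let N = A − (4)·I. We want v_3 with N^3 v_3 = 0 but N^2 v_3 ≠ 0; then v_{j-1} := N · v_j for j = 3, …, 2.

Pick v_3 = (1, 0, 0, 0)ᵀ.
Then v_2 = N · v_3 = (1, -3, -2, -3)ᵀ.
Then v_1 = N · v_2 = (-2, 2, 4, -2)ᵀ.

Sanity check: (A − (4)·I) v_1 = (0, 0, 0, 0)ᵀ = 0. ✓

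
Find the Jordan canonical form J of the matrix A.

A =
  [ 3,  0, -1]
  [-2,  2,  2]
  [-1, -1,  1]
J_3(2)

The characteristic polynomial is
  det(x·I − A) = x^3 - 6*x^2 + 12*x - 8 = (x - 2)^3

Eigenvalues and multiplicities (the geometric multiplicity of λ is n − rank(A − λI), which equals the number of Jordan blocks for λ):
  λ = 2: algebraic multiplicity = 3, geometric multiplicity = 1

Determining the block sizes for each eigenvalue:
  λ = 2: one block (gm = 1), so the single block has size am = 3 → block sizes [3]

Assembling the blocks gives a Jordan form
J =
  [2, 1, 0]
  [0, 2, 1]
  [0, 0, 2]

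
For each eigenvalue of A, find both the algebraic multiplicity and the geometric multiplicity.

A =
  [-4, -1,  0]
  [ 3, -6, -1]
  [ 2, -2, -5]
λ = -5: alg = 3, geom = 1

Step 1 — factor the characteristic polynomial to read off the algebraic multiplicities:
  χ_A(x) = (x + 5)^3

Step 2 — compute geometric multiplicities via the rank-nullity identity g(λ) = n − rank(A − λI):
  rank(A − (-5)·I) = 2, so dim ker(A − (-5)·I) = n − 2 = 1

Summary:
  λ = -5: algebraic multiplicity = 3, geometric multiplicity = 1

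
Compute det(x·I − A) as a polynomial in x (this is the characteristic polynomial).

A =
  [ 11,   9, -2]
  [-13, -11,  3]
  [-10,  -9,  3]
x^3 - 3*x^2 + 3*x - 1

Expanding det(x·I − A) (e.g. by cofactor expansion or by noting that A is similar to its Jordan form J, which has the same characteristic polynomial as A) gives
  χ_A(x) = x^3 - 3*x^2 + 3*x - 1
which factors as (x - 1)^3. The eigenvalues (with algebraic multiplicities) are λ = 1 with multiplicity 3.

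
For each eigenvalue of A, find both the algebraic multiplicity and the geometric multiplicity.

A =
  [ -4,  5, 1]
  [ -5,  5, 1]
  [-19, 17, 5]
λ = 2: alg = 3, geom = 1

Step 1 — factor the characteristic polynomial to read off the algebraic multiplicities:
  χ_A(x) = (x - 2)^3

Step 2 — compute geometric multiplicities via the rank-nullity identity g(λ) = n − rank(A − λI):
  rank(A − (2)·I) = 2, so dim ker(A − (2)·I) = n − 2 = 1

Summary:
  λ = 2: algebraic multiplicity = 3, geometric multiplicity = 1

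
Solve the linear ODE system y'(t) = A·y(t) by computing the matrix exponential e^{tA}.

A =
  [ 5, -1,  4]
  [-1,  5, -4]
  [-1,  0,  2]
e^{tA} =
  [-t^2*exp(4*t) + t*exp(4*t) + exp(4*t), -t^2*exp(4*t) - t*exp(4*t), 4*t*exp(4*t)]
  [t^2*exp(4*t) - t*exp(4*t), t^2*exp(4*t) + t*exp(4*t) + exp(4*t), -4*t*exp(4*t)]
  [t^2*exp(4*t)/2 - t*exp(4*t), t^2*exp(4*t)/2, -2*t*exp(4*t) + exp(4*t)]

Strategy: write A = P · J · P⁻¹ where J is a Jordan canonical form, so e^{tA} = P · e^{tJ} · P⁻¹, and e^{tJ} can be computed block-by-block.

A has Jordan form
J =
  [4, 1, 0]
  [0, 4, 1]
  [0, 0, 4]
(up to reordering of blocks).

Per-block formulas:
  For a 3×3 Jordan block J_3(4): exp(t · J_3(4)) = e^(4t)·(I + t·N + (t^2/2)·N^2), where N is the 3×3 nilpotent shift.

After assembling e^{tJ} and conjugating by P, we get:

e^{tA} =
  [-t^2*exp(4*t) + t*exp(4*t) + exp(4*t), -t^2*exp(4*t) - t*exp(4*t), 4*t*exp(4*t)]
  [t^2*exp(4*t) - t*exp(4*t), t^2*exp(4*t) + t*exp(4*t) + exp(4*t), -4*t*exp(4*t)]
  [t^2*exp(4*t)/2 - t*exp(4*t), t^2*exp(4*t)/2, -2*t*exp(4*t) + exp(4*t)]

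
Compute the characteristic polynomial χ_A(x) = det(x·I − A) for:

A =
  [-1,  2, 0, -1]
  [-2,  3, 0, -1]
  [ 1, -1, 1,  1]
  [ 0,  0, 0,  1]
x^4 - 4*x^3 + 6*x^2 - 4*x + 1

Expanding det(x·I − A) (e.g. by cofactor expansion or by noting that A is similar to its Jordan form J, which has the same characteristic polynomial as A) gives
  χ_A(x) = x^4 - 4*x^3 + 6*x^2 - 4*x + 1
which factors as (x - 1)^4. The eigenvalues (with algebraic multiplicities) are λ = 1 with multiplicity 4.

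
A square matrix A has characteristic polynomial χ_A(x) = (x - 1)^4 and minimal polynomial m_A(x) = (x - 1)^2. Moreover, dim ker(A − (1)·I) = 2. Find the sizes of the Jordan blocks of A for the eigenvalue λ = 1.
Block sizes for λ = 1: [2, 2]

Step 1 — from the characteristic polynomial, algebraic multiplicity of λ = 1 is 4. From dim ker(A − (1)·I) = 2, there are exactly 2 Jordan blocks for λ = 1.
Step 2 — from the minimal polynomial, the factor (x − 1)^2 tells us the largest block for λ = 1 has size 2.
Step 3 — with total size 4, 2 blocks, and largest block 2, the block sizes (in nonincreasing order) are [2, 2].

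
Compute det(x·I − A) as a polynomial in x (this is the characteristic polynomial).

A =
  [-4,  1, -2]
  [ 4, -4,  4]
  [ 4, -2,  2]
x^3 + 6*x^2 + 12*x + 8

Expanding det(x·I − A) (e.g. by cofactor expansion or by noting that A is similar to its Jordan form J, which has the same characteristic polynomial as A) gives
  χ_A(x) = x^3 + 6*x^2 + 12*x + 8
which factors as (x + 2)^3. The eigenvalues (with algebraic multiplicities) are λ = -2 with multiplicity 3.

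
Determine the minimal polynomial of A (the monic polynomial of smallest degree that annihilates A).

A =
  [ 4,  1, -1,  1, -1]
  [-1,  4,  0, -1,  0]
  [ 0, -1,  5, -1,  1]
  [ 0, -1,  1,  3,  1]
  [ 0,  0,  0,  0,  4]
x^3 - 12*x^2 + 48*x - 64

The characteristic polynomial is χ_A(x) = (x - 4)^5, so the eigenvalues are known. The minimal polynomial is
  m_A(x) = Π_λ (x − λ)^{k_λ}
where k_λ is the size of the *largest* Jordan block for λ (equivalently, the smallest k with (A − λI)^k v = 0 for every generalised eigenvector v of λ).

  λ = 4: largest Jordan block has size 3, contributing (x − 4)^3

So m_A(x) = (x - 4)^3 = x^3 - 12*x^2 + 48*x - 64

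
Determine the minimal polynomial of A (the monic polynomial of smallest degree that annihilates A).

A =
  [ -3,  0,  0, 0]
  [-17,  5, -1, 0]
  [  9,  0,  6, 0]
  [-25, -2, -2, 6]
x^3 - 8*x^2 - 3*x + 90

The characteristic polynomial is χ_A(x) = (x - 6)^2*(x - 5)*(x + 3), so the eigenvalues are known. The minimal polynomial is
  m_A(x) = Π_λ (x − λ)^{k_λ}
where k_λ is the size of the *largest* Jordan block for λ (equivalently, the smallest k with (A − λI)^k v = 0 for every generalised eigenvector v of λ).

  λ = -3: largest Jordan block has size 1, contributing (x + 3)
  λ = 5: largest Jordan block has size 1, contributing (x − 5)
  λ = 6: largest Jordan block has size 1, contributing (x − 6)

So m_A(x) = (x - 6)*(x - 5)*(x + 3) = x^3 - 8*x^2 - 3*x + 90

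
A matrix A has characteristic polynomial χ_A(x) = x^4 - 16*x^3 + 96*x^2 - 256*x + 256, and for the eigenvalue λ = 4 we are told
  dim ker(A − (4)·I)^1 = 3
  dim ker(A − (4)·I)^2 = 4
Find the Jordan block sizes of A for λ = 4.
Block sizes for λ = 4: [2, 1, 1]

From the dimensions of kernels of powers, the number of Jordan blocks of size at least j is d_j − d_{j−1} where d_j = dim ker(N^j) (with d_0 = 0). Computing the differences gives [3, 1].
The number of blocks of size exactly k is (#blocks of size ≥ k) − (#blocks of size ≥ k + 1), so the partition is: 2 block(s) of size 1, 1 block(s) of size 2.
In nonincreasing order the block sizes are [2, 1, 1].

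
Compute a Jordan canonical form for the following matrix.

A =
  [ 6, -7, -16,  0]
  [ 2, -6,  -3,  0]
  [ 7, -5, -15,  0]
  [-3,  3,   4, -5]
J_3(-5) ⊕ J_1(-5)

The characteristic polynomial is
  det(x·I − A) = x^4 + 20*x^3 + 150*x^2 + 500*x + 625 = (x + 5)^4

Eigenvalues and multiplicities (the geometric multiplicity of λ is n − rank(A − λI), which equals the number of Jordan blocks for λ):
  λ = -5: algebraic multiplicity = 4, geometric multiplicity = 2

Determining the block sizes for each eigenvalue:
  λ = -5: with am = 4 and gm = 2, the partition is not yet determined (e.g. several partitions of 4 into 2 parts exist). Let N = A − (-5)·I. Computing rank(N^1) = 2, rank(N^2) = 1, rank(N^3) = 0; the number of blocks of size ≥ j is rank(N^{j−1}) − rank(N^j), giving [2, 1, 1]. So we have 1 block(s) of size 3, 1 block(s) of size 1 → block sizes [3, 1]

Assembling the blocks gives a Jordan form
J =
  [-5,  1,  0,  0]
  [ 0, -5,  1,  0]
  [ 0,  0, -5,  0]
  [ 0,  0,  0, -5]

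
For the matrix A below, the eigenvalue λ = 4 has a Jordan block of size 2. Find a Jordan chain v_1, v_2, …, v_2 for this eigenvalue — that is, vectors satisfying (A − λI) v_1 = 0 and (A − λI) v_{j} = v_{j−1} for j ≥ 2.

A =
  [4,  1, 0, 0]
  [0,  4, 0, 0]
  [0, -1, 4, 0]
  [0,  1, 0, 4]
A Jordan chain for λ = 4 of length 2:
v_1 = (1, 0, -1, 1)ᵀ
v_2 = (0, 1, 0, 0)ᵀ

Let N = A − (4)·I. We want v_2 with N^2 v_2 = 0 but N^1 v_2 ≠ 0; then v_{j-1} := N · v_j for j = 2, …, 2.

Pick v_2 = (0, 1, 0, 0)ᵀ.
Then v_1 = N · v_2 = (1, 0, -1, 1)ᵀ.

Sanity check: (A − (4)·I) v_1 = (0, 0, 0, 0)ᵀ = 0. ✓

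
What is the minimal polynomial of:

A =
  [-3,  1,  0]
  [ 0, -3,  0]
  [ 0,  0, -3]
x^2 + 6*x + 9

The characteristic polynomial is χ_A(x) = (x + 3)^3, so the eigenvalues are known. The minimal polynomial is
  m_A(x) = Π_λ (x − λ)^{k_λ}
where k_λ is the size of the *largest* Jordan block for λ (equivalently, the smallest k with (A − λI)^k v = 0 for every generalised eigenvector v of λ).

  λ = -3: largest Jordan block has size 2, contributing (x + 3)^2

So m_A(x) = (x + 3)^2 = x^2 + 6*x + 9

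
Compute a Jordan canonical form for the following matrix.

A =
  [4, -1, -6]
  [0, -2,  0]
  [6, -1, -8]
J_2(-2) ⊕ J_1(-2)

The characteristic polynomial is
  det(x·I − A) = x^3 + 6*x^2 + 12*x + 8 = (x + 2)^3

Eigenvalues and multiplicities (the geometric multiplicity of λ is n − rank(A − λI), which equals the number of Jordan blocks for λ):
  λ = -2: algebraic multiplicity = 3, geometric multiplicity = 2

Determining the block sizes for each eigenvalue:
  λ = -2: 2 blocks summing to 3 forces exactly one block of size 2 and the rest size 1 → block sizes [2, 1]

Assembling the blocks gives a Jordan form
J =
  [-2,  1,  0]
  [ 0, -2,  0]
  [ 0,  0, -2]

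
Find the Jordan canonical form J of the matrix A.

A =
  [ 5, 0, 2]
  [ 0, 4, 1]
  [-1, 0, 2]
J_1(3) ⊕ J_2(4)

The characteristic polynomial is
  det(x·I − A) = x^3 - 11*x^2 + 40*x - 48 = (x - 4)^2*(x - 3)

Eigenvalues and multiplicities (the geometric multiplicity of λ is n − rank(A − λI), which equals the number of Jordan blocks for λ):
  λ = 3: algebraic multiplicity = 1, geometric multiplicity = 1
  λ = 4: algebraic multiplicity = 2, geometric multiplicity = 1

Determining the block sizes for each eigenvalue:
  λ = 3: one block (gm = 1), so the single block has size am = 1 → block sizes [1]
  λ = 4: one block (gm = 1), so the single block has size am = 2 → block sizes [2]

Assembling the blocks gives a Jordan form
J =
  [3, 0, 0]
  [0, 4, 1]
  [0, 0, 4]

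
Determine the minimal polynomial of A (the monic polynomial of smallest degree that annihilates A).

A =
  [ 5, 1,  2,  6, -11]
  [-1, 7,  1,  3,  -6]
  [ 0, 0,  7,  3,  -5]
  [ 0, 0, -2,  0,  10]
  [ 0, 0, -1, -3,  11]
x^2 - 12*x + 36

The characteristic polynomial is χ_A(x) = (x - 6)^5, so the eigenvalues are known. The minimal polynomial is
  m_A(x) = Π_λ (x − λ)^{k_λ}
where k_λ is the size of the *largest* Jordan block for λ (equivalently, the smallest k with (A − λI)^k v = 0 for every generalised eigenvector v of λ).

  λ = 6: largest Jordan block has size 2, contributing (x − 6)^2

So m_A(x) = (x - 6)^2 = x^2 - 12*x + 36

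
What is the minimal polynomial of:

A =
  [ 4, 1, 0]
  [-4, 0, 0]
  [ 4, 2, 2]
x^2 - 4*x + 4

The characteristic polynomial is χ_A(x) = (x - 2)^3, so the eigenvalues are known. The minimal polynomial is
  m_A(x) = Π_λ (x − λ)^{k_λ}
where k_λ is the size of the *largest* Jordan block for λ (equivalently, the smallest k with (A − λI)^k v = 0 for every generalised eigenvector v of λ).

  λ = 2: largest Jordan block has size 2, contributing (x − 2)^2

So m_A(x) = (x - 2)^2 = x^2 - 4*x + 4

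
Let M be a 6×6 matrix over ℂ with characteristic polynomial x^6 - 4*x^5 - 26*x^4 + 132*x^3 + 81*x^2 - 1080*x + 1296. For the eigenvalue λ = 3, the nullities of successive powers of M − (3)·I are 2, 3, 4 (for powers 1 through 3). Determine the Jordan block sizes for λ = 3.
Block sizes for λ = 3: [3, 1]

From the dimensions of kernels of powers, the number of Jordan blocks of size at least j is d_j − d_{j−1} where d_j = dim ker(N^j) (with d_0 = 0). Computing the differences gives [2, 1, 1].
The number of blocks of size exactly k is (#blocks of size ≥ k) − (#blocks of size ≥ k + 1), so the partition is: 1 block(s) of size 1, 1 block(s) of size 3.
In nonincreasing order the block sizes are [3, 1].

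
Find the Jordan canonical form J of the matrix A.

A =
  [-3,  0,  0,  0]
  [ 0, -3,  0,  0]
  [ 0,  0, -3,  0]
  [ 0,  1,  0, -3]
J_2(-3) ⊕ J_1(-3) ⊕ J_1(-3)

The characteristic polynomial is
  det(x·I − A) = x^4 + 12*x^3 + 54*x^2 + 108*x + 81 = (x + 3)^4

Eigenvalues and multiplicities (the geometric multiplicity of λ is n − rank(A − λI), which equals the number of Jordan blocks for λ):
  λ = -3: algebraic multiplicity = 4, geometric multiplicity = 3

Determining the block sizes for each eigenvalue:
  λ = -3: 3 blocks summing to 4 forces exactly one block of size 2 and the rest size 1 → block sizes [2, 1, 1]

Assembling the blocks gives a Jordan form
J =
  [-3,  1,  0,  0]
  [ 0, -3,  0,  0]
  [ 0,  0, -3,  0]
  [ 0,  0,  0, -3]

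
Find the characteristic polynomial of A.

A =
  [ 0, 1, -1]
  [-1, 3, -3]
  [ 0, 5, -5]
x^3 + 2*x^2 + x

Expanding det(x·I − A) (e.g. by cofactor expansion or by noting that A is similar to its Jordan form J, which has the same characteristic polynomial as A) gives
  χ_A(x) = x^3 + 2*x^2 + x
which factors as x*(x + 1)^2. The eigenvalues (with algebraic multiplicities) are λ = -1 with multiplicity 2, λ = 0 with multiplicity 1.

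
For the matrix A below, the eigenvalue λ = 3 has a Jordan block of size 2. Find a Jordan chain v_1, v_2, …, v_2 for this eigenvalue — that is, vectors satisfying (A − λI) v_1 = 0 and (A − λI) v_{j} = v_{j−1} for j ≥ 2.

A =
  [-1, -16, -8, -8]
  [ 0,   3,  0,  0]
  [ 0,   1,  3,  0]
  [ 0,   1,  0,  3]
A Jordan chain for λ = 3 of length 2:
v_1 = (4, 0, -1, -1)ᵀ
v_2 = (3, -1, 0, 0)ᵀ

Let N = A − (3)·I. We want v_2 with N^2 v_2 = 0 but N^1 v_2 ≠ 0; then v_{j-1} := N · v_j for j = 2, …, 2.

Pick v_2 = (3, -1, 0, 0)ᵀ.
Then v_1 = N · v_2 = (4, 0, -1, -1)ᵀ.

Sanity check: (A − (3)·I) v_1 = (0, 0, 0, 0)ᵀ = 0. ✓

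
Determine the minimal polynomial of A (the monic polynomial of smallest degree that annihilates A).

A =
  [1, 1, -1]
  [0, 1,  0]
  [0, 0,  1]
x^2 - 2*x + 1

The characteristic polynomial is χ_A(x) = (x - 1)^3, so the eigenvalues are known. The minimal polynomial is
  m_A(x) = Π_λ (x − λ)^{k_λ}
where k_λ is the size of the *largest* Jordan block for λ (equivalently, the smallest k with (A − λI)^k v = 0 for every generalised eigenvector v of λ).

  λ = 1: largest Jordan block has size 2, contributing (x − 1)^2

So m_A(x) = (x - 1)^2 = x^2 - 2*x + 1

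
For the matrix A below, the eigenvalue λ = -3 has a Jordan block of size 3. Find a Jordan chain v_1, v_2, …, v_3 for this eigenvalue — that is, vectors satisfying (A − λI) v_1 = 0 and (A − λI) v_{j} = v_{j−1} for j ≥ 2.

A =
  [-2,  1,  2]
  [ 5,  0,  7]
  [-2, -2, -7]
A Jordan chain for λ = -3 of length 3:
v_1 = (2, 6, -4)ᵀ
v_2 = (1, 5, -2)ᵀ
v_3 = (1, 0, 0)ᵀ

Let N = A − (-3)·I. We want v_3 with N^3 v_3 = 0 but N^2 v_3 ≠ 0; then v_{j-1} := N · v_j for j = 3, …, 2.

Pick v_3 = (1, 0, 0)ᵀ.
Then v_2 = N · v_3 = (1, 5, -2)ᵀ.
Then v_1 = N · v_2 = (2, 6, -4)ᵀ.

Sanity check: (A − (-3)·I) v_1 = (0, 0, 0)ᵀ = 0. ✓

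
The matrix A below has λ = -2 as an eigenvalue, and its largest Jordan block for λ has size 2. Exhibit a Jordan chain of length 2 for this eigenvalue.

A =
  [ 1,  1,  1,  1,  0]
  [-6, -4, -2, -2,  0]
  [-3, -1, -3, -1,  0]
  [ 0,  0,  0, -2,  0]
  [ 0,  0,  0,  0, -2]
A Jordan chain for λ = -2 of length 2:
v_1 = (3, -6, -3, 0, 0)ᵀ
v_2 = (1, 0, 0, 0, 0)ᵀ

Let N = A − (-2)·I. We want v_2 with N^2 v_2 = 0 but N^1 v_2 ≠ 0; then v_{j-1} := N · v_j for j = 2, …, 2.

Pick v_2 = (1, 0, 0, 0, 0)ᵀ.
Then v_1 = N · v_2 = (3, -6, -3, 0, 0)ᵀ.

Sanity check: (A − (-2)·I) v_1 = (0, 0, 0, 0, 0)ᵀ = 0. ✓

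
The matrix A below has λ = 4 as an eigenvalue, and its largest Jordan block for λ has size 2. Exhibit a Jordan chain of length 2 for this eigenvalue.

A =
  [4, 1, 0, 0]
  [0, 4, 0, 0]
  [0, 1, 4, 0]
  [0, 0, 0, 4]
A Jordan chain for λ = 4 of length 2:
v_1 = (1, 0, 1, 0)ᵀ
v_2 = (0, 1, 0, 0)ᵀ

Let N = A − (4)·I. We want v_2 with N^2 v_2 = 0 but N^1 v_2 ≠ 0; then v_{j-1} := N · v_j for j = 2, …, 2.

Pick v_2 = (0, 1, 0, 0)ᵀ.
Then v_1 = N · v_2 = (1, 0, 1, 0)ᵀ.

Sanity check: (A − (4)·I) v_1 = (0, 0, 0, 0)ᵀ = 0. ✓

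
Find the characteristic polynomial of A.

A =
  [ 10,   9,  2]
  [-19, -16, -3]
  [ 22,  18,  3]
x^3 + 3*x^2 + 3*x + 1

Expanding det(x·I − A) (e.g. by cofactor expansion or by noting that A is similar to its Jordan form J, which has the same characteristic polynomial as A) gives
  χ_A(x) = x^3 + 3*x^2 + 3*x + 1
which factors as (x + 1)^3. The eigenvalues (with algebraic multiplicities) are λ = -1 with multiplicity 3.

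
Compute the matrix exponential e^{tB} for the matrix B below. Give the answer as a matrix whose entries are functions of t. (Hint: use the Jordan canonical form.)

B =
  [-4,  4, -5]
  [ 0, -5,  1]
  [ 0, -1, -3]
e^{tB} =
  [exp(-4*t), t^2*exp(-4*t)/2 + 4*t*exp(-4*t), -t^2*exp(-4*t)/2 - 5*t*exp(-4*t)]
  [0, -t*exp(-4*t) + exp(-4*t), t*exp(-4*t)]
  [0, -t*exp(-4*t), t*exp(-4*t) + exp(-4*t)]

Strategy: write B = P · J · P⁻¹ where J is a Jordan canonical form, so e^{tB} = P · e^{tJ} · P⁻¹, and e^{tJ} can be computed block-by-block.

B has Jordan form
J =
  [-4,  1,  0]
  [ 0, -4,  1]
  [ 0,  0, -4]
(up to reordering of blocks).

Per-block formulas:
  For a 3×3 Jordan block J_3(-4): exp(t · J_3(-4)) = e^(-4t)·(I + t·N + (t^2/2)·N^2), where N is the 3×3 nilpotent shift.

After assembling e^{tJ} and conjugating by P, we get:

e^{tB} =
  [exp(-4*t), t^2*exp(-4*t)/2 + 4*t*exp(-4*t), -t^2*exp(-4*t)/2 - 5*t*exp(-4*t)]
  [0, -t*exp(-4*t) + exp(-4*t), t*exp(-4*t)]
  [0, -t*exp(-4*t), t*exp(-4*t) + exp(-4*t)]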